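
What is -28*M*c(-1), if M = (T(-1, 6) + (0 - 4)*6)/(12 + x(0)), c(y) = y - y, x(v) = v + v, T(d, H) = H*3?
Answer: 0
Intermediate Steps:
T(d, H) = 3*H
x(v) = 2*v
c(y) = 0
M = -1/2 (M = (3*6 + (0 - 4)*6)/(12 + 2*0) = (18 - 4*6)/(12 + 0) = (18 - 24)/12 = -6*1/12 = -1/2 ≈ -0.50000)
-28*M*c(-1) = -(-14)*0 = -28*0 = 0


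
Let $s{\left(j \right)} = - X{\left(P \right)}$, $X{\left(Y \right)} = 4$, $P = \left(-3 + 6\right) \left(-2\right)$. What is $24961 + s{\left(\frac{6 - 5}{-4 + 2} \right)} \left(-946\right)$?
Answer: $28745$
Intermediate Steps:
$P = -6$ ($P = 3 \left(-2\right) = -6$)
$s{\left(j \right)} = -4$ ($s{\left(j \right)} = \left(-1\right) 4 = -4$)
$24961 + s{\left(\frac{6 - 5}{-4 + 2} \right)} \left(-946\right) = 24961 - -3784 = 24961 + 3784 = 28745$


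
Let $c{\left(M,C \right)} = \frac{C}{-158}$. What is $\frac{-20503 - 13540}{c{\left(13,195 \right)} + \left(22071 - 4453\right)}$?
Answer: $- \frac{5378794}{2783449} \approx -1.9324$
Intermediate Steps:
$c{\left(M,C \right)} = - \frac{C}{158}$ ($c{\left(M,C \right)} = C \left(- \frac{1}{158}\right) = - \frac{C}{158}$)
$\frac{-20503 - 13540}{c{\left(13,195 \right)} + \left(22071 - 4453\right)} = \frac{-20503 - 13540}{\left(- \frac{1}{158}\right) 195 + \left(22071 - 4453\right)} = - \frac{34043}{- \frac{195}{158} + 17618} = - \frac{34043}{\frac{2783449}{158}} = \left(-34043\right) \frac{158}{2783449} = - \frac{5378794}{2783449}$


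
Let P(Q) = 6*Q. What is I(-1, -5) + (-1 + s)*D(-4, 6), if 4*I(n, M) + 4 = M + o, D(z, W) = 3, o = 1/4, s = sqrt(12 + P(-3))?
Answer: -83/16 + 3*I*sqrt(6) ≈ -5.1875 + 7.3485*I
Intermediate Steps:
s = I*sqrt(6) (s = sqrt(12 + 6*(-3)) = sqrt(12 - 18) = sqrt(-6) = I*sqrt(6) ≈ 2.4495*I)
o = 1/4 ≈ 0.25000
I(n, M) = -15/16 + M/4 (I(n, M) = -1 + (M + 1/4)/4 = -1 + (1/4 + M)/4 = -1 + (1/16 + M/4) = -15/16 + M/4)
I(-1, -5) + (-1 + s)*D(-4, 6) = (-15/16 + (1/4)*(-5)) + (-1 + I*sqrt(6))*3 = (-15/16 - 5/4) + (-3 + 3*I*sqrt(6)) = -35/16 + (-3 + 3*I*sqrt(6)) = -83/16 + 3*I*sqrt(6)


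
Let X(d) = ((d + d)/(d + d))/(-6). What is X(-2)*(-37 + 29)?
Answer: 4/3 ≈ 1.3333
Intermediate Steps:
X(d) = -1/6 (X(d) = ((2*d)/((2*d)))*(-1/6) = ((2*d)*(1/(2*d)))*(-1/6) = 1*(-1/6) = -1/6)
X(-2)*(-37 + 29) = -(-37 + 29)/6 = -1/6*(-8) = 4/3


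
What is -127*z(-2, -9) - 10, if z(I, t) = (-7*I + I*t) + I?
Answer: -3820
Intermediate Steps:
z(I, t) = -6*I + I*t
-127*z(-2, -9) - 10 = -(-254)*(-6 - 9) - 10 = -(-254)*(-15) - 10 = -127*30 - 10 = -3810 - 10 = -3820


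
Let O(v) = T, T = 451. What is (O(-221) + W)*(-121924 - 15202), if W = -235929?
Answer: 32290156228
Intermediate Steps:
O(v) = 451
(O(-221) + W)*(-121924 - 15202) = (451 - 235929)*(-121924 - 15202) = -235478*(-137126) = 32290156228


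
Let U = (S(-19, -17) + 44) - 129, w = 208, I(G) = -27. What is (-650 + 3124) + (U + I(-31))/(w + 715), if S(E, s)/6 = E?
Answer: 2283276/923 ≈ 2473.8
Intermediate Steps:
S(E, s) = 6*E
U = -199 (U = (6*(-19) + 44) - 129 = (-114 + 44) - 129 = -70 - 129 = -199)
(-650 + 3124) + (U + I(-31))/(w + 715) = (-650 + 3124) + (-199 - 27)/(208 + 715) = 2474 - 226/923 = 2283276/923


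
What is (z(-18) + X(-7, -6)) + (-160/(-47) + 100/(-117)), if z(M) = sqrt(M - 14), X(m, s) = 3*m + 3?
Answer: -84962/5499 + 4*I*sqrt(2) ≈ -15.45 + 5.6569*I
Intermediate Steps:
X(m, s) = 3 + 3*m
z(M) = sqrt(-14 + M)
(z(-18) + X(-7, -6)) + (-160/(-47) + 100/(-117)) = (sqrt(-14 - 18) + (3 + 3*(-7))) + (-160/(-47) + 100/(-117)) = (sqrt(-32) + (3 - 21)) + (-160*(-1/47) + 100*(-1/117)) = (4*I*sqrt(2) - 18) + (160/47 - 100/117) = (-18 + 4*I*sqrt(2)) + 14020/5499 = -84962/5499 + 4*I*sqrt(2)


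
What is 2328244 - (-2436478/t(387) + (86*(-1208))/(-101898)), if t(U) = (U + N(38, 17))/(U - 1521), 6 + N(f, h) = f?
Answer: -91067885357920/21347631 ≈ -4.2660e+6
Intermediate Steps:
N(f, h) = -6 + f
t(U) = (32 + U)/(-1521 + U) (t(U) = (U + (-6 + 38))/(U - 1521) = (U + 32)/(-1521 + U) = (32 + U)/(-1521 + U))
2328244 - (-2436478/t(387) + (86*(-1208))/(-101898)) = 2328244 - (-2436478*(-1521 + 387)/(32 + 387) + (86*(-1208))/(-101898)) = 2328244 - (-2436478/(419/(-1134)) - 103888*(-1/101898)) = 2328244 - (-2436478/((-1/1134*419)) + 51944/50949) = 2328244 - (-2436478/(-419/1134) + 51944/50949) = 2328244 - (-2436478*(-1134/419) + 51944/50949) = 2328244 - (2762966052/419 + 51944/50949) = 2328244 - 1*140770379147884/21347631 = 2328244 - 140770379147884/21347631 = -91067885357920/21347631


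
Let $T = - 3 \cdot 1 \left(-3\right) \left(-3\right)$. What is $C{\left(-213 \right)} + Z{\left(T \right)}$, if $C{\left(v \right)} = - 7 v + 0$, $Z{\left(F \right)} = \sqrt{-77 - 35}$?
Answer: $1491 + 4 i \sqrt{7} \approx 1491.0 + 10.583 i$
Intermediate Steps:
$T = -27$ ($T = \left(-3\right) \left(-3\right) \left(-3\right) = 9 \left(-3\right) = -27$)
$Z{\left(F \right)} = 4 i \sqrt{7}$ ($Z{\left(F \right)} = \sqrt{-112} = 4 i \sqrt{7}$)
$C{\left(v \right)} = - 7 v$
$C{\left(-213 \right)} + Z{\left(T \right)} = \left(-7\right) \left(-213\right) + 4 i \sqrt{7} = 1491 + 4 i \sqrt{7}$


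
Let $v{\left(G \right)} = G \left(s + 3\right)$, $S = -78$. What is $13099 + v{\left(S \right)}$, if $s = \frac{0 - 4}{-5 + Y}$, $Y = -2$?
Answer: $\frac{89743}{7} \approx 12820.0$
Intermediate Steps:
$s = \frac{4}{7}$ ($s = \frac{0 - 4}{-5 - 2} = - \frac{4}{-7} = \left(-4\right) \left(- \frac{1}{7}\right) = \frac{4}{7} \approx 0.57143$)
$v{\left(G \right)} = \frac{25 G}{7}$ ($v{\left(G \right)} = G \left(\frac{4}{7} + 3\right) = G \frac{25}{7} = \frac{25 G}{7}$)
$13099 + v{\left(S \right)} = 13099 + \frac{25}{7} \left(-78\right) = 13099 - \frac{1950}{7} = \frac{89743}{7}$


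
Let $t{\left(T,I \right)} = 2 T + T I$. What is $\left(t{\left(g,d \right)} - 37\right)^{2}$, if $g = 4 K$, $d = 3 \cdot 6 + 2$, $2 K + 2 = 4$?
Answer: $2601$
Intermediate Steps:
$K = 1$ ($K = -1 + \frac{1}{2} \cdot 4 = -1 + 2 = 1$)
$d = 20$ ($d = 18 + 2 = 20$)
$g = 4$ ($g = 4 \cdot 1 = 4$)
$t{\left(T,I \right)} = 2 T + I T$
$\left(t{\left(g,d \right)} - 37\right)^{2} = \left(4 \left(2 + 20\right) - 37\right)^{2} = \left(4 \cdot 22 - 37\right)^{2} = \left(88 - 37\right)^{2} = 51^{2} = 2601$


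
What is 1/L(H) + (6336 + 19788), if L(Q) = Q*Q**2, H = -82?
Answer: 14403937631/551368 ≈ 26124.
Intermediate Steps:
L(Q) = Q**3
1/L(H) + (6336 + 19788) = 1/((-82)**3) + (6336 + 19788) = 1/(-551368) + 26124 = -1/551368 + 26124 = 14403937631/551368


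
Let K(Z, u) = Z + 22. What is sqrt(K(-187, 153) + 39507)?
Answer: sqrt(39342) ≈ 198.35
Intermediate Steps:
K(Z, u) = 22 + Z
sqrt(K(-187, 153) + 39507) = sqrt((22 - 187) + 39507) = sqrt(-165 + 39507) = sqrt(39342)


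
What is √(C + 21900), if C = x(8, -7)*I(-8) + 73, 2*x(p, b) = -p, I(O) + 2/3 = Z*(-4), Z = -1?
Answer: √197637/3 ≈ 148.19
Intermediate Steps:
I(O) = 10/3 (I(O) = -⅔ - 1*(-4) = -⅔ + 4 = 10/3)
x(p, b) = -p/2 (x(p, b) = (-p)/2 = -p/2)
C = 179/3 (C = -½*8*(10/3) + 73 = -4*10/3 + 73 = -40/3 + 73 = 179/3 ≈ 59.667)
√(C + 21900) = √(179/3 + 21900) = √(65879/3) = √197637/3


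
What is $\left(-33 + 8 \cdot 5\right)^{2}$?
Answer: $49$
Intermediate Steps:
$\left(-33 + 8 \cdot 5\right)^{2} = \left(-33 + 40\right)^{2} = 7^{2} = 49$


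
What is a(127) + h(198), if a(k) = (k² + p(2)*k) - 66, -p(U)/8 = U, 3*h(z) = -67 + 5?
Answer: 42031/3 ≈ 14010.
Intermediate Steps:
h(z) = -62/3 (h(z) = (-67 + 5)/3 = (⅓)*(-62) = -62/3)
p(U) = -8*U
a(k) = -66 + k² - 16*k (a(k) = (k² + (-8*2)*k) - 66 = (k² - 16*k) - 66 = -66 + k² - 16*k)
a(127) + h(198) = (-66 + 127² - 16*127) - 62/3 = (-66 + 16129 - 2032) - 62/3 = 14031 - 62/3 = 42031/3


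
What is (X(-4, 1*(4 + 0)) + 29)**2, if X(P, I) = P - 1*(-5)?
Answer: 900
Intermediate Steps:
X(P, I) = 5 + P (X(P, I) = P + 5 = 5 + P)
(X(-4, 1*(4 + 0)) + 29)**2 = ((5 - 4) + 29)**2 = (1 + 29)**2 = 30**2 = 900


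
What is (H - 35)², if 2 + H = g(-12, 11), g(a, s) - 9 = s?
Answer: 289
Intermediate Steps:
g(a, s) = 9 + s
H = 18 (H = -2 + (9 + 11) = -2 + 20 = 18)
(H - 35)² = (18 - 35)² = (-17)² = 289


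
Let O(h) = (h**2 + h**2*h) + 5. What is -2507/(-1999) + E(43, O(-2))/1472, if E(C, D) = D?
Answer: 3692303/2942528 ≈ 1.2548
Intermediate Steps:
O(h) = 5 + h**2 + h**3 (O(h) = (h**2 + h**3) + 5 = 5 + h**2 + h**3)
-2507/(-1999) + E(43, O(-2))/1472 = -2507/(-1999) + (5 + (-2)**2 + (-2)**3)/1472 = -2507*(-1/1999) + (5 + 4 - 8)*(1/1472) = 2507/1999 + 1*(1/1472) = 2507/1999 + 1/1472 = 3692303/2942528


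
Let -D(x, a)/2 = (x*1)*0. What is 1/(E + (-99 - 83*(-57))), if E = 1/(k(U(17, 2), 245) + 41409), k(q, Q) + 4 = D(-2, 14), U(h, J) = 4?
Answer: 41405/191787961 ≈ 0.00021589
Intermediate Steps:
D(x, a) = 0 (D(x, a) = -2*x*1*0 = -2*x*0 = -2*0 = 0)
k(q, Q) = -4 (k(q, Q) = -4 + 0 = -4)
E = 1/41405 (E = 1/(-4 + 41409) = 1/41405 ≈ 2.4152e-5)
1/(E + (-99 - 83*(-57))) = 1/(1/41405 + (-99 - 83*(-57))) = 1/(1/41405 + (-99 + 4731)) = 1/(1/41405 + 4632) = 1/(191787961/41405) = 41405/191787961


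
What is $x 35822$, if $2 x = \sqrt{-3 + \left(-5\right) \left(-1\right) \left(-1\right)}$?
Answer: $35822 i \sqrt{2} \approx 50660.0 i$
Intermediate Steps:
$x = i \sqrt{2}$ ($x = \frac{\sqrt{-3 + \left(-5\right) \left(-1\right) \left(-1\right)}}{2} = \frac{\sqrt{-3 + 5 \left(-1\right)}}{2} = \frac{\sqrt{-3 - 5}}{2} = \frac{\sqrt{-8}}{2} = \frac{2 i \sqrt{2}}{2} = i \sqrt{2} \approx 1.4142 i$)
$x 35822 = i \sqrt{2} \cdot 35822 = 35822 i \sqrt{2}$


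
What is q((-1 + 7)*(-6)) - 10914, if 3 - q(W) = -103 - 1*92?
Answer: -10716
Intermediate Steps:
q(W) = 198 (q(W) = 3 - (-103 - 1*92) = 3 - (-103 - 92) = 3 - 1*(-195) = 3 + 195 = 198)
q((-1 + 7)*(-6)) - 10914 = 198 - 10914 = -10716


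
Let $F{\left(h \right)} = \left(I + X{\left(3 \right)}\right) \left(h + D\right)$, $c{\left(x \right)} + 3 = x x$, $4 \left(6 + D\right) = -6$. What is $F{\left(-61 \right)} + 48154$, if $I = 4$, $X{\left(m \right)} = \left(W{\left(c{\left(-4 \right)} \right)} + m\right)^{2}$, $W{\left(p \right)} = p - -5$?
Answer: $\frac{35343}{2} \approx 17672.0$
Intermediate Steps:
$D = - \frac{15}{2}$ ($D = -6 + \frac{1}{4} \left(-6\right) = -6 - \frac{3}{2} = - \frac{15}{2} \approx -7.5$)
$c{\left(x \right)} = -3 + x^{2}$ ($c{\left(x \right)} = -3 + x x = -3 + x^{2}$)
$W{\left(p \right)} = 5 + p$ ($W{\left(p \right)} = p + 5 = 5 + p$)
$X{\left(m \right)} = \left(18 + m\right)^{2}$ ($X{\left(m \right)} = \left(\left(5 - \left(3 - \left(-4\right)^{2}\right)\right) + m\right)^{2} = \left(\left(5 + \left(-3 + 16\right)\right) + m\right)^{2} = \left(\left(5 + 13\right) + m\right)^{2} = \left(18 + m\right)^{2}$)
$F{\left(h \right)} = - \frac{6675}{2} + 445 h$ ($F{\left(h \right)} = \left(4 + \left(18 + 3\right)^{2}\right) \left(h - \frac{15}{2}\right) = \left(4 + 21^{2}\right) \left(- \frac{15}{2} + h\right) = \left(4 + 441\right) \left(- \frac{15}{2} + h\right) = 445 \left(- \frac{15}{2} + h\right) = - \frac{6675}{2} + 445 h$)
$F{\left(-61 \right)} + 48154 = \left(- \frac{6675}{2} + 445 \left(-61\right)\right) + 48154 = \left(- \frac{6675}{2} - 27145\right) + 48154 = - \frac{60965}{2} + 48154 = \frac{35343}{2}$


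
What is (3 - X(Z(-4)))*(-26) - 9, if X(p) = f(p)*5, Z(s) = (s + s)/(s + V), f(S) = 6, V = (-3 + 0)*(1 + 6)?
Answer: 693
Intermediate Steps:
V = -21 (V = -3*7 = -21)
Z(s) = 2*s/(-21 + s) (Z(s) = (s + s)/(s - 21) = (2*s)/(-21 + s) = 2*s/(-21 + s))
X(p) = 30 (X(p) = 6*5 = 30)
(3 - X(Z(-4)))*(-26) - 9 = (3 - 1*30)*(-26) - 9 = (3 - 30)*(-26) - 9 = -27*(-26) - 9 = 702 - 9 = 693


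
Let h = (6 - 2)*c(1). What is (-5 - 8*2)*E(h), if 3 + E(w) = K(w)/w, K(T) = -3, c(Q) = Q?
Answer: 315/4 ≈ 78.750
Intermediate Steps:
h = 4 (h = (6 - 2)*1 = 4*1 = 4)
E(w) = -3 - 3/w
(-5 - 8*2)*E(h) = (-5 - 8*2)*(-3 - 3/4) = (-5 - 16)*(-3 - 3*1/4) = -21*(-3 - 3/4) = -21*(-15/4) = 315/4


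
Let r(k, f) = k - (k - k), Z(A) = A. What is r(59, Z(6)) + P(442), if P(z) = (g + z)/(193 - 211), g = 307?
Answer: 313/18 ≈ 17.389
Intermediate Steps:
r(k, f) = k (r(k, f) = k - 1*0 = k + 0 = k)
P(z) = -307/18 - z/18 (P(z) = (307 + z)/(193 - 211) = (307 + z)/(-18) = (307 + z)*(-1/18) = -307/18 - z/18)
r(59, Z(6)) + P(442) = 59 + (-307/18 - 1/18*442) = 59 + (-307/18 - 221/9) = 59 - 749/18 = 313/18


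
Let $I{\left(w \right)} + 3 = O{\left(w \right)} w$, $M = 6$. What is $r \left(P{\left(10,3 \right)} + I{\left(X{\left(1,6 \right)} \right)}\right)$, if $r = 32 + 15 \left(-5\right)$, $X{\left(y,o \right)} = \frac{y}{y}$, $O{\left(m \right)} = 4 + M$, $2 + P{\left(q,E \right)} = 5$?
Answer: $-430$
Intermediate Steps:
$P{\left(q,E \right)} = 3$ ($P{\left(q,E \right)} = -2 + 5 = 3$)
$O{\left(m \right)} = 10$ ($O{\left(m \right)} = 4 + 6 = 10$)
$X{\left(y,o \right)} = 1$
$r = -43$ ($r = 32 - 75 = -43$)
$I{\left(w \right)} = -3 + 10 w$
$r \left(P{\left(10,3 \right)} + I{\left(X{\left(1,6 \right)} \right)}\right) = - 43 \left(3 + \left(-3 + 10 \cdot 1\right)\right) = - 43 \left(3 + \left(-3 + 10\right)\right) = - 43 \left(3 + 7\right) = \left(-43\right) 10 = -430$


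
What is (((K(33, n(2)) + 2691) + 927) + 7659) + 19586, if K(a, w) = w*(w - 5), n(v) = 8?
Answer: 30887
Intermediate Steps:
K(a, w) = w*(-5 + w)
(((K(33, n(2)) + 2691) + 927) + 7659) + 19586 = (((8*(-5 + 8) + 2691) + 927) + 7659) + 19586 = (((8*3 + 2691) + 927) + 7659) + 19586 = (((24 + 2691) + 927) + 7659) + 19586 = ((2715 + 927) + 7659) + 19586 = (3642 + 7659) + 19586 = 11301 + 19586 = 30887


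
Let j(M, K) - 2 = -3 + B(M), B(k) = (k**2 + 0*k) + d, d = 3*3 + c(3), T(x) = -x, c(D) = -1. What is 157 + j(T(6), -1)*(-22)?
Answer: -789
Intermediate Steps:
d = 8 (d = 3*3 - 1 = 9 - 1 = 8)
B(k) = 8 + k**2 (B(k) = (k**2 + 0*k) + 8 = (k**2 + 0) + 8 = k**2 + 8 = 8 + k**2)
j(M, K) = 7 + M**2 (j(M, K) = 2 + (-3 + (8 + M**2)) = 2 + (5 + M**2) = 7 + M**2)
157 + j(T(6), -1)*(-22) = 157 + (7 + (-1*6)**2)*(-22) = 157 + (7 + (-6)**2)*(-22) = 157 + (7 + 36)*(-22) = 157 + 43*(-22) = 157 - 946 = -789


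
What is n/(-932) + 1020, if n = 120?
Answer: 237630/233 ≈ 1019.9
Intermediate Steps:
n/(-932) + 1020 = 120/(-932) + 1020 = 120*(-1/932) + 1020 = -30/233 + 1020 = 237630/233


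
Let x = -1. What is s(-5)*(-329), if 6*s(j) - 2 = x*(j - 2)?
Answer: -987/2 ≈ -493.50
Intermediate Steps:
s(j) = ⅔ - j/6 (s(j) = ⅓ + (-(j - 2))/6 = ⅓ + (-(-2 + j))/6 = ⅓ + (2 - j)/6 = ⅓ + (⅓ - j/6) = ⅔ - j/6)
s(-5)*(-329) = (⅔ - ⅙*(-5))*(-329) = (⅔ + ⅚)*(-329) = (3/2)*(-329) = -987/2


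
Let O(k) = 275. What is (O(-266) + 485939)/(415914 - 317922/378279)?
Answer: 2786735541/2383806274 ≈ 1.1690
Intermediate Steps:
(O(-266) + 485939)/(415914 - 317922/378279) = (275 + 485939)/(415914 - 317922/378279) = 486214/(415914 - 317922*1/378279) = 486214/(415914 - 9634/11463) = 486214/(4767612548/11463) = 486214*(11463/4767612548) = 2786735541/2383806274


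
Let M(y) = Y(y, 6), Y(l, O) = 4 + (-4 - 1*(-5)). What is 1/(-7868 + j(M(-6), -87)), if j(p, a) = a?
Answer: -1/7955 ≈ -0.00012571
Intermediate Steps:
Y(l, O) = 5 (Y(l, O) = 4 + (-4 + 5) = 4 + 1 = 5)
M(y) = 5
1/(-7868 + j(M(-6), -87)) = 1/(-7868 - 87) = 1/(-7955) = -1/7955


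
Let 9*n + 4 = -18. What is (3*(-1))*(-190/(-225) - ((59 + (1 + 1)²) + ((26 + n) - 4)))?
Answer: 3677/15 ≈ 245.13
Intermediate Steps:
n = -22/9 (n = -4/9 + (⅑)*(-18) = -4/9 - 2 = -22/9 ≈ -2.4444)
(3*(-1))*(-190/(-225) - ((59 + (1 + 1)²) + ((26 + n) - 4))) = (3*(-1))*(-190/(-225) - ((59 + (1 + 1)²) + ((26 - 22/9) - 4))) = -3*(-190*(-1/225) - ((59 + 2²) + (212/9 - 4))) = -3*(38/45 - ((59 + 4) + 176/9)) = -3*(38/45 - (63 + 176/9)) = -3*(38/45 - 1*743/9) = -3*(38/45 - 743/9) = -3*(-3677/45) = 3677/15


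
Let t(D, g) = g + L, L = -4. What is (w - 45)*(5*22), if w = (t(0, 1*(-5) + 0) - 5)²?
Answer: 16610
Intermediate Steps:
t(D, g) = -4 + g (t(D, g) = g - 4 = -4 + g)
w = 196 (w = ((-4 + (1*(-5) + 0)) - 5)² = ((-4 + (-5 + 0)) - 5)² = ((-4 - 5) - 5)² = (-9 - 5)² = (-14)² = 196)
(w - 45)*(5*22) = (196 - 45)*(5*22) = 151*110 = 16610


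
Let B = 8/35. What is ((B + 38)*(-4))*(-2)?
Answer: 10704/35 ≈ 305.83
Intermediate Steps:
B = 8/35 (B = 8*(1/35) = 8/35 ≈ 0.22857)
((B + 38)*(-4))*(-2) = ((8/35 + 38)*(-4))*(-2) = ((1338/35)*(-4))*(-2) = -5352/35*(-2) = 10704/35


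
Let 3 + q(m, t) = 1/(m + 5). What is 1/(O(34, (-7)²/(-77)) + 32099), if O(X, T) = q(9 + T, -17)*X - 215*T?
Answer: 1617/51964498 ≈ 3.1117e-5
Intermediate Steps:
q(m, t) = -3 + 1/(5 + m) (q(m, t) = -3 + 1/(m + 5) = -3 + 1/(5 + m))
O(X, T) = -215*T + X*(-41 - 3*T)/(14 + T) (O(X, T) = ((-14 - 3*(9 + T))/(5 + (9 + T)))*X - 215*T = ((-14 + (-27 - 3*T))/(14 + T))*X - 215*T = ((-41 - 3*T)/(14 + T))*X - 215*T = X*(-41 - 3*T)/(14 + T) - 215*T = -215*T + X*(-41 - 3*T)/(14 + T))
1/(O(34, (-7)²/(-77)) + 32099) = 1/((-1*34*(41 + 3*((-7)²/(-77))) - 215*(-7)²/(-77)*(14 + (-7)²/(-77)))/(14 + (-7)²/(-77)) + 32099) = 1/((-1*34*(41 + 3*(49*(-1/77))) - 215*49*(-1/77)*(14 + 49*(-1/77)))/(14 + 49*(-1/77)) + 32099) = 1/((-1*34*(41 + 3*(-7/11)) - 215*(-7/11)*(14 - 7/11))/(14 - 7/11) + 32099) = 1/((-1*34*(41 - 21/11) - 215*(-7/11)*147/11)/(147/11) + 32099) = 1/(11*(-1*34*430/11 + 221235/121)/147 + 32099) = 1/(11*(-14620/11 + 221235/121)/147 + 32099) = 1/((11/147)*(60415/121) + 32099) = 1/(60415/1617 + 32099) = 1/(51964498/1617) = 1617/51964498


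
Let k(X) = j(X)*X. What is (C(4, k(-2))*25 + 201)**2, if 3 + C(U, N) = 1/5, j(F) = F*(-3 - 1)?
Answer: 17161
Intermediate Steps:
j(F) = -4*F (j(F) = F*(-4) = -4*F)
k(X) = -4*X**2 (k(X) = (-4*X)*X = -4*X**2)
C(U, N) = -14/5 (C(U, N) = -3 + 1/5 = -14/5)
(C(4, k(-2))*25 + 201)**2 = (-14/5*25 + 201)**2 = (-70 + 201)**2 = 131**2 = 17161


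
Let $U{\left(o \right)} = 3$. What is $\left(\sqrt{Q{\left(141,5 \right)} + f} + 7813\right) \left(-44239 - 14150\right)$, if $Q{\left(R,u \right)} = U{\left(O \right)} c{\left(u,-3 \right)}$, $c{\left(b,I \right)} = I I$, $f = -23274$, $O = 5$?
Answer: $-456193257 - 525501 i \sqrt{287} \approx -4.5619 \cdot 10^{8} - 8.9025 \cdot 10^{6} i$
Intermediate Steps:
$c{\left(b,I \right)} = I^{2}$
$Q{\left(R,u \right)} = 27$ ($Q{\left(R,u \right)} = 3 \left(-3\right)^{2} = 3 \cdot 9 = 27$)
$\left(\sqrt{Q{\left(141,5 \right)} + f} + 7813\right) \left(-44239 - 14150\right) = \left(\sqrt{27 - 23274} + 7813\right) \left(-44239 - 14150\right) = \left(\sqrt{-23247} + 7813\right) \left(-58389\right) = \left(9 i \sqrt{287} + 7813\right) \left(-58389\right) = \left(7813 + 9 i \sqrt{287}\right) \left(-58389\right) = -456193257 - 525501 i \sqrt{287}$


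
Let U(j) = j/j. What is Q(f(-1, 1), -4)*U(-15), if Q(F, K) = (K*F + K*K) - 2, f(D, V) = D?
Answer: 18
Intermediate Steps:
Q(F, K) = -2 + K**2 + F*K (Q(F, K) = (F*K + K**2) - 2 = (K**2 + F*K) - 2 = -2 + K**2 + F*K)
U(j) = 1
Q(f(-1, 1), -4)*U(-15) = (-2 + (-4)**2 - 1*(-4))*1 = (-2 + 16 + 4)*1 = 18*1 = 18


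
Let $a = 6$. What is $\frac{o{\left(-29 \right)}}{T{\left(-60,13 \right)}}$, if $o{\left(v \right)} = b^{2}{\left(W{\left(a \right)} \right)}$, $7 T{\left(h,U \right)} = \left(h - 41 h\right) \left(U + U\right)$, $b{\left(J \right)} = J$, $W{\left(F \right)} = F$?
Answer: $\frac{21}{5200} \approx 0.0040385$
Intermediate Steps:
$T{\left(h,U \right)} = - \frac{80 U h}{7}$ ($T{\left(h,U \right)} = \frac{\left(h - 41 h\right) \left(U + U\right)}{7} = \frac{- 40 h 2 U}{7} = \frac{\left(-80\right) U h}{7} = - \frac{80 U h}{7}$)
$o{\left(v \right)} = 36$ ($o{\left(v \right)} = 6^{2} = 36$)
$\frac{o{\left(-29 \right)}}{T{\left(-60,13 \right)}} = \frac{36}{\left(- \frac{80}{7}\right) 13 \left(-60\right)} = \frac{36}{\frac{62400}{7}} = 36 \cdot \frac{7}{62400} = \frac{21}{5200}$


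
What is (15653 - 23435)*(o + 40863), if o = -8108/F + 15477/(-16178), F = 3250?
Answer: -4179583357367583/13144625 ≈ -3.1797e+8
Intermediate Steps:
o = -90735737/26289250 (o = -8108/3250 + 15477/(-16178) = -8108*1/3250 + 15477*(-1/16178) = -4054/1625 - 15477/16178 = -90735737/26289250 ≈ -3.4514)
(15653 - 23435)*(o + 40863) = (15653 - 23435)*(-90735737/26289250 + 40863) = -7782*1074166887013/26289250 = -4179583357367583/13144625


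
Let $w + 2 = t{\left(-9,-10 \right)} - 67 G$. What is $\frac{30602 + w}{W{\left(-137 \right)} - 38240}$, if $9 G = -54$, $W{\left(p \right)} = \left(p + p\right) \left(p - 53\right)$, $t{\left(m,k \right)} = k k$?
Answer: $\frac{15551}{6910} \approx 2.2505$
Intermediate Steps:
$t{\left(m,k \right)} = k^{2}$
$W{\left(p \right)} = 2 p \left(-53 + p\right)$
$G = -6$ ($G = \frac{1}{9} \left(-54\right) = -6$)
$w = 500$ ($w = -2 + \left(\left(-10\right)^{2} - -402\right) = -2 + \left(100 + 402\right) = -2 + 502 = 500$)
$\frac{30602 + w}{W{\left(-137 \right)} - 38240} = \frac{30602 + 500}{2 \left(-137\right) \left(-53 - 137\right) - 38240} = \frac{31102}{2 \left(-137\right) \left(-190\right) - 38240} = \frac{31102}{52060 - 38240} = \frac{31102}{13820} = 31102 \cdot \frac{1}{13820} = \frac{15551}{6910}$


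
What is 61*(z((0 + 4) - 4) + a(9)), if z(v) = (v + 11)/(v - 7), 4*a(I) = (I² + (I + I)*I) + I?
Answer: 26230/7 ≈ 3747.1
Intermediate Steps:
a(I) = I/4 + 3*I²/4 (a(I) = ((I² + (I + I)*I) + I)/4 = ((I² + (2*I)*I) + I)/4 = ((I² + 2*I²) + I)/4 = (3*I² + I)/4 = (I + 3*I²)/4 = I/4 + 3*I²/4)
z(v) = (11 + v)/(-7 + v)
61*(z((0 + 4) - 4) + a(9)) = 61*((11 + ((0 + 4) - 4))/(-7 + ((0 + 4) - 4)) + (¼)*9*(1 + 3*9)) = 61*((11 + (4 - 4))/(-7 + (4 - 4)) + (¼)*9*(1 + 27)) = 61*((11 + 0)/(-7 + 0) + (¼)*9*28) = 61*(11/(-7) + 63) = 61*(-⅐*11 + 63) = 61*(-11/7 + 63) = 61*(430/7) = 26230/7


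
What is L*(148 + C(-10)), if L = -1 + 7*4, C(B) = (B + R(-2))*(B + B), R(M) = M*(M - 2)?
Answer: 5076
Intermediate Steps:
R(M) = M*(-2 + M)
C(B) = 2*B*(8 + B) (C(B) = (B - 2*(-2 - 2))*(B + B) = (B - 2*(-4))*(2*B) = (B + 8)*(2*B) = (8 + B)*(2*B) = 2*B*(8 + B))
L = 27 (L = -1 + 28 = 27)
L*(148 + C(-10)) = 27*(148 + 2*(-10)*(8 - 10)) = 27*(148 + 2*(-10)*(-2)) = 27*(148 + 40) = 27*188 = 5076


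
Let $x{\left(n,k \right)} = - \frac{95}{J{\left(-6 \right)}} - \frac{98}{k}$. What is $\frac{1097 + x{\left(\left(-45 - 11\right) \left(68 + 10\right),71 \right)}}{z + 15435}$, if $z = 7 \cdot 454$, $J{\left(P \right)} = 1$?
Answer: $\frac{71044}{1321523} \approx 0.053759$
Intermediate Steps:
$z = 3178$
$x{\left(n,k \right)} = -95 - \frac{98}{k}$ ($x{\left(n,k \right)} = - \frac{95}{1} - \frac{98}{k} = \left(-95\right) 1 - \frac{98}{k} = -95 - \frac{98}{k}$)
$\frac{1097 + x{\left(\left(-45 - 11\right) \left(68 + 10\right),71 \right)}}{z + 15435} = \frac{1097 - \left(95 + \frac{98}{71}\right)}{3178 + 15435} = \frac{1097 - \frac{6843}{71}}{18613} = \left(1097 - \frac{6843}{71}\right) \frac{1}{18613} = \frac{71044}{71} \cdot \frac{1}{18613} = \frac{71044}{1321523}$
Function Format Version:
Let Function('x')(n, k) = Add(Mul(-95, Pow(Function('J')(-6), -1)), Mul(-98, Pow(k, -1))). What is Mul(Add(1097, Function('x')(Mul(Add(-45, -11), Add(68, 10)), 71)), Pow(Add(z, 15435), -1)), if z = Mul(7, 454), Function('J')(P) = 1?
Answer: Rational(71044, 1321523) ≈ 0.053759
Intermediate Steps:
z = 3178
Function('x')(n, k) = Add(-95, Mul(-98, Pow(k, -1))) (Function('x')(n, k) = Add(Mul(-95, Pow(1, -1)), Mul(-98, Pow(k, -1))) = Add(Mul(-95, 1), Mul(-98, Pow(k, -1))) = Add(-95, Mul(-98, Pow(k, -1))))
Mul(Add(1097, Function('x')(Mul(Add(-45, -11), Add(68, 10)), 71)), Pow(Add(z, 15435), -1)) = Mul(Add(1097, Add(-95, Mul(-98, Pow(71, -1)))), Pow(Add(3178, 15435), -1)) = Mul(Add(1097, Add(-95, Mul(-98, Rational(1, 71)))), Pow(18613, -1)) = Mul(Add(1097, Add(-95, Rational(-98, 71))), Rational(1, 18613)) = Mul(Add(1097, Rational(-6843, 71)), Rational(1, 18613)) = Mul(Rational(71044, 71), Rational(1, 18613)) = Rational(71044, 1321523)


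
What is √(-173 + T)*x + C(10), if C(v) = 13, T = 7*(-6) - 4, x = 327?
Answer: 13 + 327*I*√219 ≈ 13.0 + 4839.2*I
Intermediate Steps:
T = -46 (T = -42 - 4 = -46)
√(-173 + T)*x + C(10) = √(-173 - 46)*327 + 13 = √(-219)*327 + 13 = (I*√219)*327 + 13 = 327*I*√219 + 13 = 13 + 327*I*√219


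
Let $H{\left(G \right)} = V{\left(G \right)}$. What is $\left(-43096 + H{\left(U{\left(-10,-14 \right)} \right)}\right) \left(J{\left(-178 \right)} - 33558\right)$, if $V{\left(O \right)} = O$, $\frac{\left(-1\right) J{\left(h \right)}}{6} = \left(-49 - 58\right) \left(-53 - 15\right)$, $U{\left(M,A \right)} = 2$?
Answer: $3327460116$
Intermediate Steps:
$J{\left(h \right)} = -43656$ ($J{\left(h \right)} = - 6 \left(-49 - 58\right) \left(-53 - 15\right) = - 6 \left(\left(-107\right) \left(-68\right)\right) = \left(-6\right) 7276 = -43656$)
$H{\left(G \right)} = G$
$\left(-43096 + H{\left(U{\left(-10,-14 \right)} \right)}\right) \left(J{\left(-178 \right)} - 33558\right) = \left(-43096 + 2\right) \left(-43656 - 33558\right) = \left(-43094\right) \left(-77214\right) = 3327460116$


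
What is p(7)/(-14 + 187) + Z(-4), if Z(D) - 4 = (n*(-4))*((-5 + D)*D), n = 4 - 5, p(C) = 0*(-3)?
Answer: 148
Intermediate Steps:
p(C) = 0
n = -1
Z(D) = 4 + 4*D*(-5 + D) (Z(D) = 4 + (-1*(-4))*((-5 + D)*D) = 4 + 4*(D*(-5 + D)) = 4 + 4*D*(-5 + D))
p(7)/(-14 + 187) + Z(-4) = 0/(-14 + 187) + (4 - 20*(-4) + 4*(-4)²) = 0/173 + (4 + 80 + 4*16) = 0*(1/173) + (4 + 80 + 64) = 0 + 148 = 148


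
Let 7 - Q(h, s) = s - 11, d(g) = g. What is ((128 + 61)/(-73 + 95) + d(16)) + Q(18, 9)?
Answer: 739/22 ≈ 33.591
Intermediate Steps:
Q(h, s) = 18 - s (Q(h, s) = 7 - (s - 11) = 7 - (-11 + s) = 7 + (11 - s) = 18 - s)
((128 + 61)/(-73 + 95) + d(16)) + Q(18, 9) = ((128 + 61)/(-73 + 95) + 16) + (18 - 1*9) = (189/22 + 16) + (18 - 9) = (189*(1/22) + 16) + 9 = (189/22 + 16) + 9 = 541/22 + 9 = 739/22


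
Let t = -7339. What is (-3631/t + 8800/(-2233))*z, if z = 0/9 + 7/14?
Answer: -5134107/2979634 ≈ -1.7231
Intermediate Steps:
z = ½ (z = 0*(⅑) + 7*(1/14) = 0 + ½ = ½ ≈ 0.50000)
(-3631/t + 8800/(-2233))*z = (-3631/(-7339) + 8800/(-2233))*(½) = (-3631*(-1/7339) + 8800*(-1/2233))*(½) = (3631/7339 - 800/203)*(½) = -5134107/1489817*½ = -5134107/2979634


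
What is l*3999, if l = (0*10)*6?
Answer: 0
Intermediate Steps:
l = 0 (l = 0*6 = 0)
l*3999 = 0*3999 = 0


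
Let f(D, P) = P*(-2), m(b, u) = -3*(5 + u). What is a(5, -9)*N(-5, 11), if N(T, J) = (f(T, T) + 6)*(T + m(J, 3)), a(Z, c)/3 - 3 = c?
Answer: 8352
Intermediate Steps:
a(Z, c) = 9 + 3*c
m(b, u) = -15 - 3*u
f(D, P) = -2*P
N(T, J) = (-24 + T)*(6 - 2*T) (N(T, J) = (-2*T + 6)*(T + (-15 - 3*3)) = (6 - 2*T)*(T + (-15 - 9)) = (6 - 2*T)*(T - 24) = (6 - 2*T)*(-24 + T) = (-24 + T)*(6 - 2*T))
a(5, -9)*N(-5, 11) = (9 + 3*(-9))*(-144 - 2*(-5)² + 54*(-5)) = (9 - 27)*(-144 - 2*25 - 270) = -18*(-144 - 50 - 270) = -18*(-464) = 8352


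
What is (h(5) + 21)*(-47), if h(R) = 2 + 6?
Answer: -1363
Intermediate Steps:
h(R) = 8
(h(5) + 21)*(-47) = (8 + 21)*(-47) = 29*(-47) = -1363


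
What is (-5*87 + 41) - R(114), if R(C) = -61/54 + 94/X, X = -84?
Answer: -74041/189 ≈ -391.75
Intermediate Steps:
R(C) = -425/189 (R(C) = -61/54 + 94/(-84) = -61*1/54 + 94*(-1/84) = -61/54 - 47/42 = -425/189)
(-5*87 + 41) - R(114) = (-5*87 + 41) - 1*(-425/189) = (-435 + 41) + 425/189 = -394 + 425/189 = -74041/189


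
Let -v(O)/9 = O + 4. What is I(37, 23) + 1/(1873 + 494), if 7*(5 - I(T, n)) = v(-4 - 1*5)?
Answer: -23663/16569 ≈ -1.4281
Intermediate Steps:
v(O) = -36 - 9*O (v(O) = -9*(O + 4) = -9*(4 + O) = -36 - 9*O)
I(T, n) = -10/7 (I(T, n) = 5 - (-36 - 9*(-4 - 1*5))/7 = 5 - (-36 - 9*(-4 - 5))/7 = 5 - (-36 - 9*(-9))/7 = 5 - (-36 + 81)/7 = 5 - ⅐*45 = 5 - 45/7 = -10/7)
I(37, 23) + 1/(1873 + 494) = -10/7 + 1/(1873 + 494) = -10/7 + 1/2367 = -23663/16569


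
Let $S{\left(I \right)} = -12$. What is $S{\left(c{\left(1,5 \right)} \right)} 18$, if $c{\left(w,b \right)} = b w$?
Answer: $-216$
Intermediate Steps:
$S{\left(c{\left(1,5 \right)} \right)} 18 = \left(-12\right) 18 = -216$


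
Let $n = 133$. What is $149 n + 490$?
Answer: $20307$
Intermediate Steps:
$149 n + 490 = 149 \cdot 133 + 490 = 19817 + 490 = 20307$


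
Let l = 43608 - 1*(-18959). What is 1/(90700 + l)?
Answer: 1/153267 ≈ 6.5246e-6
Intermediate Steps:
l = 62567 (l = 43608 + 18959 = 62567)
1/(90700 + l) = 1/(90700 + 62567) = 1/153267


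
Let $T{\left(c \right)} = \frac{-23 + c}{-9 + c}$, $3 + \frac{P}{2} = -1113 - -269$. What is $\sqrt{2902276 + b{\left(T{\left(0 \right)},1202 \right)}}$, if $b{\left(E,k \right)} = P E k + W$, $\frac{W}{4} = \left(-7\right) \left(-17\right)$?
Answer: $\frac{2 i \sqrt{5176889}}{3} \approx 1516.9 i$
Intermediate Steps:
$P = -1694$ ($P = -6 + 2 \left(-1113 - -269\right) = -6 + 2 \left(-1113 + 269\right) = -6 + 2 \left(-844\right) = -6 - 1688 = -1694$)
$T{\left(c \right)} = \frac{-23 + c}{-9 + c}$
$W = 476$ ($W = 4 \left(\left(-7\right) \left(-17\right)\right) = 4 \cdot 119 = 476$)
$b{\left(E,k \right)} = 476 - 1694 E k$ ($b{\left(E,k \right)} = - 1694 E k + 476 = 476 - 1694 E k$)
$\sqrt{2902276 + b{\left(T{\left(0 \right)},1202 \right)}} = \sqrt{2902276 + \left(476 - 1694 \frac{-23 + 0}{-9 + 0} \cdot 1202\right)} = \sqrt{2902276 + \left(476 - 1694 \frac{1}{-9} \left(-23\right) 1202\right)} = \sqrt{2902276 + \left(476 - 1694 \left(\left(- \frac{1}{9}\right) \left(-23\right)\right) 1202\right)} = \sqrt{2902276 + \left(476 - \frac{38962}{9} \cdot 1202\right)} = \sqrt{2902276 + \left(476 - \frac{46832324}{9}\right)} = \sqrt{2902276 - \frac{46828040}{9}} = \sqrt{- \frac{20707556}{9}} = \frac{2 i \sqrt{5176889}}{3}$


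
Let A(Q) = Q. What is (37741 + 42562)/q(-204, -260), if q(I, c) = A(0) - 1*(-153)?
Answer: 80303/153 ≈ 524.86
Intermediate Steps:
q(I, c) = 153 (q(I, c) = 0 - 1*(-153) = 0 + 153 = 153)
(37741 + 42562)/q(-204, -260) = (37741 + 42562)/153 = 80303*(1/153) = 80303/153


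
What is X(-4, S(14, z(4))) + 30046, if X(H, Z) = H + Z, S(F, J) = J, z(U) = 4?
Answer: 30046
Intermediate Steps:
X(-4, S(14, z(4))) + 30046 = (-4 + 4) + 30046 = 0 + 30046 = 30046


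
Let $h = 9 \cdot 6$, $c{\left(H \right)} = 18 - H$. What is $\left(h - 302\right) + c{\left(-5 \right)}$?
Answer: $-225$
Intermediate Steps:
$h = 54$
$\left(h - 302\right) + c{\left(-5 \right)} = \left(54 - 302\right) + \left(18 - -5\right) = -248 + \left(18 + 5\right) = -248 + 23 = -225$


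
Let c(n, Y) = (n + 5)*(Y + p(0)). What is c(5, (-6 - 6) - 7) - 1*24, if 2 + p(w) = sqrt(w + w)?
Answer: -234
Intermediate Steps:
p(w) = -2 + sqrt(2)*sqrt(w) (p(w) = -2 + sqrt(w + w) = -2 + sqrt(2*w) = -2 + sqrt(2)*sqrt(w))
c(n, Y) = (-2 + Y)*(5 + n) (c(n, Y) = (n + 5)*(Y + (-2 + sqrt(2)*sqrt(0))) = (5 + n)*(Y + (-2 + sqrt(2)*0)) = (5 + n)*(Y + (-2 + 0)) = (5 + n)*(Y - 2) = (5 + n)*(-2 + Y) = (-2 + Y)*(5 + n))
c(5, (-6 - 6) - 7) - 1*24 = (-10 - 2*5 + 5*((-6 - 6) - 7) + ((-6 - 6) - 7)*5) - 1*24 = (-10 - 10 + 5*(-12 - 7) + (-12 - 7)*5) - 24 = (-10 - 10 + 5*(-19) - 19*5) - 24 = (-10 - 10 - 95 - 95) - 24 = -210 - 24 = -234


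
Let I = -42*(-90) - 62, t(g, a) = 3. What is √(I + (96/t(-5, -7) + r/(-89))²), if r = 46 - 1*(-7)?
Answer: 13*√220487/89 ≈ 68.588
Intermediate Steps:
r = 53 (r = 46 + 7 = 53)
I = 3718 (I = 3780 - 62 = 3718)
√(I + (96/t(-5, -7) + r/(-89))²) = √(3718 + (96/3 + 53/(-89))²) = √(3718 + (96*(⅓) + 53*(-1/89))²) = √(3718 + (32 - 53/89)²) = √(3718 + (2795/89)²) = √(3718 + 7812025/7921) = √(37262303/7921) = 13*√220487/89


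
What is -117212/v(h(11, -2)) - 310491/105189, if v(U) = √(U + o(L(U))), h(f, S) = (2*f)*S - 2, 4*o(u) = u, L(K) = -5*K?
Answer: -103497/35063 - 117212*√46/23 ≈ -34567.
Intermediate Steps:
o(u) = u/4
h(f, S) = -2 + 2*S*f (h(f, S) = 2*S*f - 2 = -2 + 2*S*f)
v(U) = √(-U)/2 (v(U) = √(U + (-5*U)/4) = √(U - 5*U/4) = √(-U/4) = √(-U)/2)
-117212/v(h(11, -2)) - 310491/105189 = -117212*2/√(2 + 4*11) - 310491/105189 = -117212*√46/23 - 310491*1/105189 = -117212*√46/23 - 103497/35063 = -103497/35063 - 117212*√46/23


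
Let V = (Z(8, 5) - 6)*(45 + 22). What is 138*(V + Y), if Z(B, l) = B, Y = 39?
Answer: 23874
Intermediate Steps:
V = 134 (V = (8 - 6)*(45 + 22) = 2*67 = 134)
138*(V + Y) = 138*(134 + 39) = 138*173 = 23874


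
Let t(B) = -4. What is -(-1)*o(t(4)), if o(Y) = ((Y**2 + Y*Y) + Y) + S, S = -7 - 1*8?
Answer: 13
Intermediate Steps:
S = -15 (S = -7 - 8 = -15)
o(Y) = -15 + Y + 2*Y**2 (o(Y) = ((Y**2 + Y*Y) + Y) - 15 = ((Y**2 + Y**2) + Y) - 15 = (2*Y**2 + Y) - 15 = (Y + 2*Y**2) - 15 = -15 + Y + 2*Y**2)
-(-1)*o(t(4)) = -(-1)*(-15 - 4 + 2*(-4)**2) = -(-1)*(-15 - 4 + 2*16) = -(-1)*(-15 - 4 + 32) = -(-1)*13 = -1*(-13) = 13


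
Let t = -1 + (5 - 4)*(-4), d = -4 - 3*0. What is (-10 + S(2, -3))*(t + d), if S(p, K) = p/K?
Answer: 96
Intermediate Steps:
d = -4 (d = -4 + 0 = -4)
t = -5 (t = -1 + 1*(-4) = -1 - 4 = -5)
(-10 + S(2, -3))*(t + d) = (-10 + 2/(-3))*(-5 - 4) = (-10 + 2*(-1/3))*(-9) = (-10 - 2/3)*(-9) = -32/3*(-9) = 96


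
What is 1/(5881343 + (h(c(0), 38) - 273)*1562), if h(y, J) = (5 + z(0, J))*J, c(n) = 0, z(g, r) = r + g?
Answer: 1/8007225 ≈ 1.2489e-7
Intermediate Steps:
z(g, r) = g + r
h(y, J) = J*(5 + J) (h(y, J) = (5 + (0 + J))*J = (5 + J)*J = J*(5 + J))
1/(5881343 + (h(c(0), 38) - 273)*1562) = 1/(5881343 + (38*(5 + 38) - 273)*1562) = 1/(5881343 + (38*43 - 273)*1562) = 1/(5881343 + (1634 - 273)*1562) = 1/(5881343 + 1361*1562) = 1/(5881343 + 2125882) = 1/8007225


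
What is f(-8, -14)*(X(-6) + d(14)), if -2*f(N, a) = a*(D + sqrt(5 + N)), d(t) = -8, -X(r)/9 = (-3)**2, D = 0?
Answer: -623*I*sqrt(3) ≈ -1079.1*I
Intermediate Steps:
X(r) = -81 (X(r) = -9*(-3)**2 = -9*9 = -81)
f(N, a) = -a*sqrt(5 + N)/2 (f(N, a) = -a*(0 + sqrt(5 + N))/2 = -a*sqrt(5 + N)/2)
f(-8, -14)*(X(-6) + d(14)) = (-1/2*(-14)*sqrt(5 - 8))*(-81 - 8) = -1/2*(-14)*sqrt(-3)*(-89) = -1/2*(-14)*I*sqrt(3)*(-89) = (7*I*sqrt(3))*(-89) = -623*I*sqrt(3)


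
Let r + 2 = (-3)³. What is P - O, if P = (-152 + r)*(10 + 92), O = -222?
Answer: -18240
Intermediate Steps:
r = -29 (r = -2 + (-3)³ = -2 - 27 = -29)
P = -18462 (P = (-152 - 29)*(10 + 92) = -181*102 = -18462)
P - O = -18462 - 1*(-222) = -18462 + 222 = -18240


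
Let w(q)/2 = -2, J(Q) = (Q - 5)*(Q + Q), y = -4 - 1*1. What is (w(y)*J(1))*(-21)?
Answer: -672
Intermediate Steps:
y = -5 (y = -4 - 1 = -5)
J(Q) = 2*Q*(-5 + Q) (J(Q) = (-5 + Q)*(2*Q) = 2*Q*(-5 + Q))
w(q) = -4 (w(q) = 2*(-2) = -4)
(w(y)*J(1))*(-21) = -8*(-5 + 1)*(-21) = -8*(-4)*(-21) = -4*(-8)*(-21) = 32*(-21) = -672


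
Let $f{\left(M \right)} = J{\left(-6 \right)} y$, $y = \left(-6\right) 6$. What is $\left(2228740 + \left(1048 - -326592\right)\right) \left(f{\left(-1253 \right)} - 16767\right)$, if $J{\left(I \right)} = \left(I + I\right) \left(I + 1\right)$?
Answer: $-48384604260$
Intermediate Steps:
$J{\left(I \right)} = 2 I \left(1 + I\right)$
$y = -36$
$f{\left(M \right)} = -2160$ ($f{\left(M \right)} = 2 \left(-6\right) \left(1 - 6\right) \left(-36\right) = 2 \left(-6\right) \left(-5\right) \left(-36\right) = 60 \left(-36\right) = -2160$)
$\left(2228740 + \left(1048 - -326592\right)\right) \left(f{\left(-1253 \right)} - 16767\right) = \left(2228740 + \left(1048 - -326592\right)\right) \left(-2160 - 16767\right) = \left(2228740 + \left(1048 + 326592\right)\right) \left(-18927\right) = \left(2228740 + 327640\right) \left(-18927\right) = 2556380 \left(-18927\right) = -48384604260$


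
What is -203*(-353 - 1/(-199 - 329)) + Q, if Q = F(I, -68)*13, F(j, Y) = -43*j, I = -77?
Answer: 60562453/528 ≈ 1.1470e+5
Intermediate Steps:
Q = 43043 (Q = -43*(-77)*13 = 3311*13 = 43043)
-203*(-353 - 1/(-199 - 329)) + Q = -203*(-353 - 1/(-199 - 329)) + 43043 = -203*(-353 - 1/(-528)) + 43043 = -203*(-353 - 1*(-1/528)) + 43043 = -203*(-353 + 1/528) + 43043 = -203*(-186383/528) + 43043 = 37835749/528 + 43043 = 60562453/528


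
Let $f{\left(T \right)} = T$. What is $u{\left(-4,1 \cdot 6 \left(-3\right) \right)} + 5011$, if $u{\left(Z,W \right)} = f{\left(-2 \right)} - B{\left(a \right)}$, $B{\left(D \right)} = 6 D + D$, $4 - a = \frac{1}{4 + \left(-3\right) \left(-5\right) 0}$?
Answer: $\frac{19931}{4} \approx 4982.8$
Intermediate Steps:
$a = \frac{15}{4}$ ($a = 4 - \frac{1}{4 + \left(-3\right) \left(-5\right) 0} = 4 - \frac{1}{4 + 15 \cdot 0} = 4 - \frac{1}{4 + 0} = 4 - \frac{1}{4} = \frac{15}{4} \approx 3.75$)
$B{\left(D \right)} = 7 D$
$u{\left(Z,W \right)} = - \frac{113}{4}$ ($u{\left(Z,W \right)} = -2 - 7 \cdot \frac{15}{4} = -2 - \frac{105}{4} = - \frac{113}{4}$)
$u{\left(-4,1 \cdot 6 \left(-3\right) \right)} + 5011 = - \frac{113}{4} + 5011 = \frac{19931}{4}$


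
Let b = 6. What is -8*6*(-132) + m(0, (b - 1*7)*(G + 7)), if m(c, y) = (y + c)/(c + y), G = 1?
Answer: 6337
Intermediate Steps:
m(c, y) = 1 (m(c, y) = (c + y)/(c + y) = 1)
-8*6*(-132) + m(0, (b - 1*7)*(G + 7)) = -8*6*(-132) + 1 = -48*(-132) + 1 = 6336 + 1 = 6337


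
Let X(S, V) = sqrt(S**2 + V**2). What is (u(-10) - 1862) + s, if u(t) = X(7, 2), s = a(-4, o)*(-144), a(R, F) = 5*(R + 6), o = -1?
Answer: -3302 + sqrt(53) ≈ -3294.7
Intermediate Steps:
a(R, F) = 30 + 5*R (a(R, F) = 5*(6 + R) = 30 + 5*R)
s = -1440 (s = (30 + 5*(-4))*(-144) = (30 - 20)*(-144) = 10*(-144) = -1440)
u(t) = sqrt(53) (u(t) = sqrt(7**2 + 2**2) = sqrt(49 + 4) = sqrt(53))
(u(-10) - 1862) + s = (sqrt(53) - 1862) - 1440 = (-1862 + sqrt(53)) - 1440 = -3302 + sqrt(53)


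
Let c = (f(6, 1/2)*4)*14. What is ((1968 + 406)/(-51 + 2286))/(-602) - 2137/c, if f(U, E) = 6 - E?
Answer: -205428613/29600340 ≈ -6.9401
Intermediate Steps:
c = 308 (c = ((6 - 1/2)*4)*14 = ((6 - 1*½)*4)*14 = ((6 - ½)*4)*14 = ((11/2)*4)*14 = 22*14 = 308)
((1968 + 406)/(-51 + 2286))/(-602) - 2137/c = ((1968 + 406)/(-51 + 2286))/(-602) - 2137/308 = (2374/2235)*(-1/602) - 2137*1/308 = (2374*(1/2235))*(-1/602) - 2137/308 = (2374/2235)*(-1/602) - 2137/308 = -1187/672735 - 2137/308 = -205428613/29600340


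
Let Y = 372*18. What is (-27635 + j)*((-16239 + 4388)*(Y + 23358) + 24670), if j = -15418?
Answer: 15333122912052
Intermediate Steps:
Y = 6696
(-27635 + j)*((-16239 + 4388)*(Y + 23358) + 24670) = (-27635 - 15418)*((-16239 + 4388)*(6696 + 23358) + 24670) = -43053*(-11851*30054 + 24670) = -43053*(-356169954 + 24670) = -43053*(-356145284) = 15333122912052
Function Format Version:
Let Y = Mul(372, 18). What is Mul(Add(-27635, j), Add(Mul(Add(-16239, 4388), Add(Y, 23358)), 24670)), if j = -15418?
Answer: 15333122912052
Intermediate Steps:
Y = 6696
Mul(Add(-27635, j), Add(Mul(Add(-16239, 4388), Add(Y, 23358)), 24670)) = Mul(Add(-27635, -15418), Add(Mul(Add(-16239, 4388), Add(6696, 23358)), 24670)) = Mul(-43053, Add(Mul(-11851, 30054), 24670)) = Mul(-43053, Add(-356169954, 24670)) = Mul(-43053, -356145284) = 15333122912052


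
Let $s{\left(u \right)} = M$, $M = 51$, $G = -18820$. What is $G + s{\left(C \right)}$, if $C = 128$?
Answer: $-18769$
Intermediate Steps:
$s{\left(u \right)} = 51$
$G + s{\left(C \right)} = -18820 + 51 = -18769$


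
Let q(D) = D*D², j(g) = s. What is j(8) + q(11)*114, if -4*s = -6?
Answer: 303471/2 ≈ 1.5174e+5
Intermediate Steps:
s = 3/2 (s = -¼*(-6) = 3/2 ≈ 1.5000)
j(g) = 3/2
q(D) = D³
j(8) + q(11)*114 = 3/2 + 11³*114 = 3/2 + 1331*114 = 3/2 + 151734 = 303471/2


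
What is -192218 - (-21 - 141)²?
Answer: -218462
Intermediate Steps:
-192218 - (-21 - 141)² = -192218 - 1*(-162)² = -192218 - 1*26244 = -192218 - 26244 = -218462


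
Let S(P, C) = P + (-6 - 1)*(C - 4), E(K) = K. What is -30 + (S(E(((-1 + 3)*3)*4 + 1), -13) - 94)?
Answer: 20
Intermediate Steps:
S(P, C) = 28 + P - 7*C (S(P, C) = P - 7*(-4 + C) = P + (28 - 7*C) = 28 + P - 7*C)
-30 + (S(E(((-1 + 3)*3)*4 + 1), -13) - 94) = -30 + ((28 + (((-1 + 3)*3)*4 + 1) - 7*(-13)) - 94) = -30 + ((28 + ((2*3)*4 + 1) + 91) - 94) = -30 + ((28 + (6*4 + 1) + 91) - 94) = -30 + ((28 + (24 + 1) + 91) - 94) = -30 + ((28 + 25 + 91) - 94) = -30 + (144 - 94) = -30 + 50 = 20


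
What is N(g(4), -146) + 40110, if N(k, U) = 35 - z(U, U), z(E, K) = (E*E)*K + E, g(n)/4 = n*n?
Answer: 3152427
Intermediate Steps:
g(n) = 4*n**2 (g(n) = 4*(n*n) = 4*n**2)
z(E, K) = E + K*E**2 (z(E, K) = E**2*K + E = K*E**2 + E = E + K*E**2)
N(k, U) = 35 - U*(1 + U**2) (N(k, U) = 35 - U*(1 + U*U) = 35 - U*(1 + U**2))
N(g(4), -146) + 40110 = (35 - 1*(-146) - 1*(-146)**3) + 40110 = (35 + 146 - 1*(-3112136)) + 40110 = (35 + 146 + 3112136) + 40110 = 3112317 + 40110 = 3152427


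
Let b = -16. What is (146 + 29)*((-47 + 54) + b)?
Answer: -1575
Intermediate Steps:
(146 + 29)*((-47 + 54) + b) = (146 + 29)*((-47 + 54) - 16) = 175*(7 - 16) = 175*(-9) = -1575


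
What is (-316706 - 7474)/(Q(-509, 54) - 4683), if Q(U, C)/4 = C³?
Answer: -108060/208391 ≈ -0.51854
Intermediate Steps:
Q(U, C) = 4*C³
(-316706 - 7474)/(Q(-509, 54) - 4683) = (-316706 - 7474)/(4*54³ - 4683) = -324180/(4*157464 - 4683) = -324180/(629856 - 4683) = -324180/625173 = -324180*1/625173 = -108060/208391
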